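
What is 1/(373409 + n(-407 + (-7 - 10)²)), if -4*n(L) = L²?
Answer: 1/369928 ≈ 2.7032e-6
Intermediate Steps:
n(L) = -L²/4
1/(373409 + n(-407 + (-7 - 10)²)) = 1/(373409 - (-407 + (-7 - 10)²)²/4) = 1/(373409 - (-407 + (-17)²)²/4) = 1/(373409 - (-407 + 289)²/4) = 1/(373409 - ¼*(-118)²) = 1/(373409 - ¼*13924) = 1/(373409 - 3481) = 1/369928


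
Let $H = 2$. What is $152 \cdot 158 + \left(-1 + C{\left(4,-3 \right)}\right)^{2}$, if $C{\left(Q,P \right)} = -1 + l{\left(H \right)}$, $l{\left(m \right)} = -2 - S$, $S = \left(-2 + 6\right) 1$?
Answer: $24080$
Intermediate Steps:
$S = 4$ ($S = 4 \cdot 1 = 4$)
$l{\left(m \right)} = -6$ ($l{\left(m \right)} = -2 - 4 = -6$)
$C{\left(Q,P \right)} = -7$ ($C{\left(Q,P \right)} = -1 - 6 = -7$)
$152 \cdot 158 + \left(-1 + C{\left(4,-3 \right)}\right)^{2} = 152 \cdot 158 + \left(-1 - 7\right)^{2} = 24016 + \left(-8\right)^{2} = 24016 + 64 = 24080$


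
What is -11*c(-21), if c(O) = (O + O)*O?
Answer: -9702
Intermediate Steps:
c(O) = 2*O² (c(O) = (2*O)*O = 2*O²)
-11*c(-21) = -22*(-21)² = -22*441 = -11*882 = -9702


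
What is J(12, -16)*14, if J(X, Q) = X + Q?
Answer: -56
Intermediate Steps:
J(X, Q) = Q + X
J(12, -16)*14 = (-16 + 12)*14 = -4*14 = -56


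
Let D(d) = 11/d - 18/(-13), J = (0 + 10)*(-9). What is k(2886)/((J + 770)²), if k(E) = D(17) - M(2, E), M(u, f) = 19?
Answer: -75/2043808 ≈ -3.6696e-5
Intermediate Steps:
J = -90 (J = 10*(-9) = -90)
D(d) = 18/13 + 11/d (D(d) = 11/d - 18*(-1/13) = 11/d + 18/13 = 18/13 + 11/d)
k(E) = -3750/221 (k(E) = (18/13 + 11/17) - 1*19 = (18/13 + 11*(1/17)) - 19 = (18/13 + 11/17) - 19 = 449/221 - 19 = -3750/221)
k(2886)/((J + 770)²) = -3750/(221*(-90 + 770)²) = -3750/(221*(680²)) = -3750/221/462400 = -3750/221*1/462400 = -75/2043808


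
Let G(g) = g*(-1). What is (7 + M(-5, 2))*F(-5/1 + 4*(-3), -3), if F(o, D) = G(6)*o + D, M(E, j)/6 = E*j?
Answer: -5247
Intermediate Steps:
G(g) = -g
M(E, j) = 6*E*j (M(E, j) = 6*(E*j) = 6*E*j)
F(o, D) = D - 6*o (F(o, D) = (-1*6)*o + D = -6*o + D = D - 6*o)
(7 + M(-5, 2))*F(-5/1 + 4*(-3), -3) = (7 + 6*(-5)*2)*(-3 - 6*(-5/1 + 4*(-3))) = (7 - 60)*(-3 - 6*(-5*1 - 12)) = -53*(-3 - 6*(-5 - 12)) = -53*(-3 - 6*(-17)) = -53*(-3 + 102) = -53*99 = -5247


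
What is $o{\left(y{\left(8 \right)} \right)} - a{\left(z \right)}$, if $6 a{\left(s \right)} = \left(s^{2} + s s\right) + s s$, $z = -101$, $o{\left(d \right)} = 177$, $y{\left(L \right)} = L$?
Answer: $- \frac{9847}{2} \approx -4923.5$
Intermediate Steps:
$a{\left(s \right)} = \frac{s^{2}}{2}$ ($a{\left(s \right)} = \frac{\left(s^{2} + s s\right) + s s}{6} = \frac{\left(s^{2} + s^{2}\right) + s^{2}}{6} = \frac{2 s^{2} + s^{2}}{6} = \frac{3 s^{2}}{6} = \frac{s^{2}}{2}$)
$o{\left(y{\left(8 \right)} \right)} - a{\left(z \right)} = 177 - \frac{\left(-101\right)^{2}}{2} = 177 - \frac{1}{2} \cdot 10201 = 177 - \frac{10201}{2} = - \frac{9847}{2}$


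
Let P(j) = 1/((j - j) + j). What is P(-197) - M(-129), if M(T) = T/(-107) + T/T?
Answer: -46599/21079 ≈ -2.2107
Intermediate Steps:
M(T) = 1 - T/107 (M(T) = T*(-1/107) + 1 = -T/107 + 1 = 1 - T/107)
P(j) = 1/j (P(j) = 1/(0 + j) = 1/j)
P(-197) - M(-129) = 1/(-197) - (1 - 1/107*(-129)) = -1/197 - (1 + 129/107) = -1/197 - 1*236/107 = -1/197 - 236/107 = -46599/21079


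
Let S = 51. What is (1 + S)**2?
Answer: 2704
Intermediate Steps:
(1 + S)**2 = (1 + 51)**2 = 52**2 = 2704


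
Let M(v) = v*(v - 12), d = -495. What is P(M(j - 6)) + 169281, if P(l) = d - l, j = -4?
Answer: 168566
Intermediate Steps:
M(v) = v*(-12 + v)
P(l) = -495 - l
P(M(j - 6)) + 169281 = (-495 - (-4 - 6)*(-12 + (-4 - 6))) + 169281 = (-495 - (-10)*(-12 - 10)) + 169281 = (-495 - (-10)*(-22)) + 169281 = (-495 - 1*220) + 169281 = (-495 - 220) + 169281 = -715 + 169281 = 168566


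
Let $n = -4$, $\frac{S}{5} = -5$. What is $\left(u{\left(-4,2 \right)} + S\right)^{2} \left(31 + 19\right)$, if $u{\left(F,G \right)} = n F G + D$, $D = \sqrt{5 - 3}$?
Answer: $2550 + 700 \sqrt{2} \approx 3539.9$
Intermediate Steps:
$S = -25$ ($S = 5 \left(-5\right) = -25$)
$D = \sqrt{2} \approx 1.4142$
$u{\left(F,G \right)} = \sqrt{2} - 4 F G$ ($u{\left(F,G \right)} = - 4 F G + \sqrt{2} = \sqrt{2} - 4 F G$)
$\left(u{\left(-4,2 \right)} + S\right)^{2} \left(31 + 19\right) = \left(\left(\sqrt{2} - \left(-16\right) 2\right) - 25\right)^{2} \left(31 + 19\right) = \left(\left(\sqrt{2} + 32\right) - 25\right)^{2} \cdot 50 = \left(\left(32 + \sqrt{2}\right) - 25\right)^{2} \cdot 50 = \left(7 + \sqrt{2}\right)^{2} \cdot 50 = 50 \left(7 + \sqrt{2}\right)^{2}$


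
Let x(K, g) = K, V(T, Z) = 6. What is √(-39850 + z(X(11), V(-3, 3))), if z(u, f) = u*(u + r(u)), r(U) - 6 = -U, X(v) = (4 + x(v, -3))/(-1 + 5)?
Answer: I*√159310/2 ≈ 199.57*I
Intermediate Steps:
X(v) = 1 + v/4 (X(v) = (4 + v)/(-1 + 5) = (4 + v)/4 = (4 + v)*(¼) = 1 + v/4)
r(U) = 6 - U
z(u, f) = 6*u (z(u, f) = u*(u + (6 - u)) = u*6 = 6*u)
√(-39850 + z(X(11), V(-3, 3))) = √(-39850 + 6*(1 + (¼)*11)) = √(-39850 + 6*(1 + 11/4)) = √(-39850 + 6*(15/4)) = √(-39850 + 45/2) = √(-79655/2) = I*√159310/2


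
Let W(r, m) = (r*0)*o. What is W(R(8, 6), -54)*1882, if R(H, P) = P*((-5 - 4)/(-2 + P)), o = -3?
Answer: 0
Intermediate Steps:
R(H, P) = -9*P/(-2 + P) (R(H, P) = P*(-9/(-2 + P)) = -9*P/(-2 + P))
W(r, m) = 0 (W(r, m) = (r*0)*(-3) = 0*(-3) = 0)
W(R(8, 6), -54)*1882 = 0*1882 = 0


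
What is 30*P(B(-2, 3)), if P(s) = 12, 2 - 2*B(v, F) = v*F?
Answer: 360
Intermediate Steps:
B(v, F) = 1 - F*v/2 (B(v, F) = 1 - v*F/2 = 1 - F*v/2)
30*P(B(-2, 3)) = 30*12 = 360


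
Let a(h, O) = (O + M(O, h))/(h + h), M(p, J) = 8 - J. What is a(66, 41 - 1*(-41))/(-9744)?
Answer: -1/53592 ≈ -1.8660e-5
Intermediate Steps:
a(h, O) = (8 + O - h)/(2*h) (a(h, O) = (O + (8 - h))/(h + h) = (8 + O - h)/((2*h)) = (8 + O - h)*(1/(2*h)) = (8 + O - h)/(2*h))
a(66, 41 - 1*(-41))/(-9744) = ((½)*(8 + (41 - 1*(-41)) - 1*66)/66)/(-9744) = ((½)*(1/66)*(8 + (41 + 41) - 66))*(-1/9744) = ((½)*(1/66)*(8 + 82 - 66))*(-1/9744) = ((½)*(1/66)*24)*(-1/9744) = (2/11)*(-1/9744) = -1/53592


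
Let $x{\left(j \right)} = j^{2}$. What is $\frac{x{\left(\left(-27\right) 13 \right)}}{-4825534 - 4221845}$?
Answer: $- \frac{41067}{3015793} \approx -0.013617$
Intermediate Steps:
$\frac{x{\left(\left(-27\right) 13 \right)}}{-4825534 - 4221845} = \frac{\left(\left(-27\right) 13\right)^{2}}{-4825534 - 4221845} = \frac{\left(-351\right)^{2}}{-4825534 - 4221845} = \frac{123201}{-9047379} = 123201 \left(- \frac{1}{9047379}\right) = - \frac{41067}{3015793}$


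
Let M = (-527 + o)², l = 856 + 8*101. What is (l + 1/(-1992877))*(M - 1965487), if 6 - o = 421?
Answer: -3575214704627221/1992877 ≈ -1.7940e+9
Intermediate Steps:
o = -415 (o = 6 - 1*421 = 6 - 421 = -415)
l = 1664 (l = 856 + 808 = 1664)
M = 887364 (M = (-527 - 415)² = (-942)² = 887364)
(l + 1/(-1992877))*(M - 1965487) = (1664 + 1/(-1992877))*(887364 - 1965487) = (1664 - 1/1992877)*(-1078123) = (3316147327/1992877)*(-1078123) = -3575214704627221/1992877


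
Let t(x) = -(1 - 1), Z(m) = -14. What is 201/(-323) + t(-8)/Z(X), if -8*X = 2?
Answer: -201/323 ≈ -0.62229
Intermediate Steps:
X = -1/4 (X = -1/8*2 = -1/4 ≈ -0.25000)
t(x) = 0 (t(x) = -1*0 = 0)
201/(-323) + t(-8)/Z(X) = 201/(-323) + 0/(-14) = 201*(-1/323) + 0*(-1/14) = -201/323 + 0 = -201/323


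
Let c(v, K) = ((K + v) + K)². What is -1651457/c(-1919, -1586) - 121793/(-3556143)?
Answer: -301794672502/10241012616687 ≈ -0.029469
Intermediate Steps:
c(v, K) = (v + 2*K)²
-1651457/c(-1919, -1586) - 121793/(-3556143) = -1651457/(-1919 + 2*(-1586))² - 121793/(-3556143) = -1651457/(-1919 - 3172)² - 121793*(-1/3556143) = -1651457/((-5091)²) + 121793/3556143 = -1651457/25918281 + 121793/3556143 = -301794672502/10241012616687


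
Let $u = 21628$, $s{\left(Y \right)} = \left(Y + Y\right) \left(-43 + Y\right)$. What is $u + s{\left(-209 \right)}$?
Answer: $126964$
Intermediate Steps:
$s{\left(Y \right)} = 2 Y \left(-43 + Y\right)$
$u + s{\left(-209 \right)} = 21628 + 2 \left(-209\right) \left(-43 - 209\right) = 21628 + 2 \left(-209\right) \left(-252\right) = 21628 + 105336 = 126964$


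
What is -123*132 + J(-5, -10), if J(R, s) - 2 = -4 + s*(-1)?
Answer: -16228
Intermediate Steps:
J(R, s) = -2 - s (J(R, s) = 2 + (-4 + s*(-1)) = 2 + (-4 - s) = -2 - s)
-123*132 + J(-5, -10) = -123*132 + (-2 - 1*(-10)) = -16236 + (-2 + 10) = -16236 + 8 = -16228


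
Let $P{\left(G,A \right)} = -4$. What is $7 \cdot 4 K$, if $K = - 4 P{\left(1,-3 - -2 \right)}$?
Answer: $448$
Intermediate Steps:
$K = 16$ ($K = \left(-4\right) \left(-4\right) = 16$)
$7 \cdot 4 K = 7 \cdot 4 \cdot 16 = 28 \cdot 16 = 448$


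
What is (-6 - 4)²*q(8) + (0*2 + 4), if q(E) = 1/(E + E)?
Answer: 41/4 ≈ 10.250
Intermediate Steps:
q(E) = 1/(2*E)
(-6 - 4)²*q(8) + (0*2 + 4) = (-6 - 4)²*((½)/8) + (0*2 + 4) = (-10)²*((½)*(⅛)) + (0 + 4) = 100*(1/16) + 4 = 25/4 + 4 = 41/4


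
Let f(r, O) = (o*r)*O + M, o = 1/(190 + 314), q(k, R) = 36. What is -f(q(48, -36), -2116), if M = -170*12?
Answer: 15338/7 ≈ 2191.1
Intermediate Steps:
o = 1/504 ≈ 0.0019841
M = -2040
f(r, O) = -2040 + O*r/504 (f(r, O) = (r/504)*O - 2040 = O*r/504 - 2040 = -2040 + O*r/504)
-f(q(48, -36), -2116) = -(-2040 + (1/504)*(-2116)*36) = -(-2040 - 1058/7) = -1*(-15338/7) = 15338/7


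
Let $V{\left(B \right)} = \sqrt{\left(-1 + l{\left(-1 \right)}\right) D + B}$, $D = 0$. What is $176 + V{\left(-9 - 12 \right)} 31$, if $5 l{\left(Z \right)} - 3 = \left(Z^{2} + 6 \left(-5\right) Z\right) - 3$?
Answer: $176 + 31 i \sqrt{21} \approx 176.0 + 142.06 i$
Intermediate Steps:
$l{\left(Z \right)} = - 6 Z + \frac{Z^{2}}{5}$ ($l{\left(Z \right)} = \frac{3}{5} + \frac{\left(Z^{2} + 6 \left(-5\right) Z\right) - 3}{5} = \frac{3}{5} + \frac{\left(Z^{2} - 30 Z\right) - 3}{5} = \frac{3}{5} + \frac{-3 + Z^{2} - 30 Z}{5} = \frac{3}{5} - \left(\frac{3}{5} + 6 Z - \frac{Z^{2}}{5}\right) = - 6 Z + \frac{Z^{2}}{5}$)
$V{\left(B \right)} = \sqrt{B}$ ($V{\left(B \right)} = \sqrt{\left(-1 + \frac{1}{5} \left(-1\right) \left(-30 - 1\right)\right) 0 + B} = \sqrt{\left(-1 + \frac{1}{5} \left(-1\right) \left(-31\right)\right) 0 + B} = \sqrt{\left(-1 + \frac{31}{5}\right) 0 + B} = \sqrt{\frac{26}{5} \cdot 0 + B} = \sqrt{0 + B} = \sqrt{B}$)
$176 + V{\left(-9 - 12 \right)} 31 = 176 + \sqrt{-9 - 12} \cdot 31 = 176 + \sqrt{-21} \cdot 31 = 176 + i \sqrt{21} \cdot 31 = 176 + 31 i \sqrt{21}$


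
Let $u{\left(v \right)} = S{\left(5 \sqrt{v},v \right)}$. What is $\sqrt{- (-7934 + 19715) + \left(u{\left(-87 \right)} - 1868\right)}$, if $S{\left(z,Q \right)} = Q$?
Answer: $2 i \sqrt{3434} \approx 117.2 i$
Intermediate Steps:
$u{\left(v \right)} = v$
$\sqrt{- (-7934 + 19715) + \left(u{\left(-87 \right)} - 1868\right)} = \sqrt{- (-7934 + 19715) - 1955} = \sqrt{\left(-1\right) 11781 - 1955} = \sqrt{-11781 - 1955} = \sqrt{-13736} = 2 i \sqrt{3434}$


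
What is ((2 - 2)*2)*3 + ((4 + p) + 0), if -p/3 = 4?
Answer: -8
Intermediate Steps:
p = -12 (p = -3*4 = -12)
((2 - 2)*2)*3 + ((4 + p) + 0) = ((2 - 2)*2)*3 + ((4 - 12) + 0) = (0*2)*3 + (-8 + 0) = 0*3 - 8 = 0 - 8 = -8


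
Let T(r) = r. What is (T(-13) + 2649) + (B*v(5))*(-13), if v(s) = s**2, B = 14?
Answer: -1914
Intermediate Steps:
(T(-13) + 2649) + (B*v(5))*(-13) = (-13 + 2649) + (14*5**2)*(-13) = 2636 + (14*25)*(-13) = 2636 + 350*(-13) = 2636 - 4550 = -1914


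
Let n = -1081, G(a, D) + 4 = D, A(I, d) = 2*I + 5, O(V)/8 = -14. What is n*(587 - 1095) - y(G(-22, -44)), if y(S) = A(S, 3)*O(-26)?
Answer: 538956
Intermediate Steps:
O(V) = -112 (O(V) = 8*(-14) = -112)
A(I, d) = 5 + 2*I
G(a, D) = -4 + D
y(S) = -560 - 224*S (y(S) = (5 + 2*S)*(-112) = -560 - 224*S)
n*(587 - 1095) - y(G(-22, -44)) = -1081*(587 - 1095) - (-560 - 224*(-4 - 44)) = -1081*(-508) - (-560 - 224*(-48)) = 549148 - (-560 + 10752) = 549148 - 1*10192 = 549148 - 10192 = 538956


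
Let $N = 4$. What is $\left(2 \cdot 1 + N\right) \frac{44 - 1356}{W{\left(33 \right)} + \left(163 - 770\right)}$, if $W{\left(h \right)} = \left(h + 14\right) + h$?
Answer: $\frac{7872}{527} \approx 14.937$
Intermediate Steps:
$W{\left(h \right)} = 14 + 2 h$ ($W{\left(h \right)} = \left(14 + h\right) + h = 14 + 2 h$)
$\left(2 \cdot 1 + N\right) \frac{44 - 1356}{W{\left(33 \right)} + \left(163 - 770\right)} = \left(2 \cdot 1 + 4\right) \frac{44 - 1356}{\left(14 + 2 \cdot 33\right) + \left(163 - 770\right)} = \left(2 + 4\right) \left(- \frac{1312}{\left(14 + 66\right) - 607}\right) = 6 \left(- \frac{1312}{80 - 607}\right) = 6 \left(- \frac{1312}{-527}\right) = 6 \left(\left(-1312\right) \left(- \frac{1}{527}\right)\right) = 6 \cdot \frac{1312}{527} = \frac{7872}{527}$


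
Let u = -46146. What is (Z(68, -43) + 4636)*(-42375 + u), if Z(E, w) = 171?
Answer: -425520447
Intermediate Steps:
(Z(68, -43) + 4636)*(-42375 + u) = (171 + 4636)*(-42375 - 46146) = 4807*(-88521) = -425520447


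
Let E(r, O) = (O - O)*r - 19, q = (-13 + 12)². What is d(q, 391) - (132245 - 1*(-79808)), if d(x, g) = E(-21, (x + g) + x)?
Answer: -212072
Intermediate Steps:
q = 1 (q = (-1)² = 1)
E(r, O) = -19 (E(r, O) = 0*r - 19 = 0 - 19 = -19)
d(x, g) = -19
d(q, 391) - (132245 - 1*(-79808)) = -19 - (132245 - 1*(-79808)) = -19 - (132245 + 79808) = -19 - 1*212053 = -19 - 212053 = -212072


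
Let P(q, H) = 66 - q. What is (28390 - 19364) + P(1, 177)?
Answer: 9091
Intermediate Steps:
(28390 - 19364) + P(1, 177) = (28390 - 19364) + (66 - 1*1) = 9026 + (66 - 1) = 9026 + 65 = 9091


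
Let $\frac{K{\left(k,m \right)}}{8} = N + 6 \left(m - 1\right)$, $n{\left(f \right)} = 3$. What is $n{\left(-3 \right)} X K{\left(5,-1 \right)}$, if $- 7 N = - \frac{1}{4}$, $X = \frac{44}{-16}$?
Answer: $\frac{11055}{14} \approx 789.64$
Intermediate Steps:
$X = - \frac{11}{4}$ ($X = 44 \left(- \frac{1}{16}\right) = - \frac{11}{4} \approx -2.75$)
$N = \frac{1}{28}$ ($N = - \frac{\left(-1\right) \frac{1}{4}}{7} = \left(- \frac{1}{7}\right) \left(- \frac{1}{4}\right) = \frac{1}{28} \approx 0.035714$)
$K{\left(k,m \right)} = - \frac{334}{7} + 48 m$ ($K{\left(k,m \right)} = 8 \left(\frac{1}{28} + 6 \left(m - 1\right)\right) = 8 \left(\frac{1}{28} + 6 \left(-1 + m\right)\right) = 8 \left(\frac{1}{28} + \left(-6 + 6 m\right)\right) = 8 \left(- \frac{167}{28} + 6 m\right) = - \frac{334}{7} + 48 m$)
$n{\left(-3 \right)} X K{\left(5,-1 \right)} = 3 \left(- \frac{11}{4}\right) \left(- \frac{334}{7} + 48 \left(-1\right)\right) = - \frac{33 \left(- \frac{334}{7} - 48\right)}{4} = \left(- \frac{33}{4}\right) \left(- \frac{670}{7}\right) = \frac{11055}{14}$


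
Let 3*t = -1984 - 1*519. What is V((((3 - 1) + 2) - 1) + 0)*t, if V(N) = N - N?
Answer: 0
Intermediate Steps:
t = -2503/3 (t = (-1984 - 1*519)/3 = (-1984 - 519)/3 = (⅓)*(-2503) = -2503/3 ≈ -834.33)
V(N) = 0
V((((3 - 1) + 2) - 1) + 0)*t = 0*(-2503/3) = 0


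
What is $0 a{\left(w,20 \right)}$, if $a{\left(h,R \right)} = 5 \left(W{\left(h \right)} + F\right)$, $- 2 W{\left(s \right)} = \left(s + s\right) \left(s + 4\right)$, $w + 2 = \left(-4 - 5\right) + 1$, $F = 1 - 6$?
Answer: $0$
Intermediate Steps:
$F = -5$ ($F = 1 - 6 = -5$)
$w = -10$ ($w = -2 + \left(\left(-4 - 5\right) + 1\right) = -2 + \left(-9 + 1\right) = -2 - 8 = -10$)
$W{\left(s \right)} = - s \left(4 + s\right)$ ($W{\left(s \right)} = - \frac{\left(s + s\right) \left(s + 4\right)}{2} = - \frac{2 s \left(4 + s\right)}{2} = - s \left(4 + s\right)$)
$a{\left(h,R \right)} = -25 - 5 h \left(4 + h\right)$ ($a{\left(h,R \right)} = 5 \left(- h \left(4 + h\right) - 5\right) = 5 \left(-5 - h \left(4 + h\right)\right) = -25 - 5 h \left(4 + h\right)$)
$0 a{\left(w,20 \right)} = 0 \left(-25 - - 50 \left(4 - 10\right)\right) = 0 \left(-25 - \left(-50\right) \left(-6\right)\right) = 0 \left(-25 - 300\right) = 0 \left(-325\right) = 0$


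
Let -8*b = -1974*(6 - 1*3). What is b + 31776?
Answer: 130065/4 ≈ 32516.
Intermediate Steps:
b = 2961/4 (b = -(-987)*(6 - 1*3)/4 = -(-987)*(6 - 3)/4 = -(-987)*3/4 = -⅛*(-5922) = 2961/4 ≈ 740.25)
b + 31776 = 2961/4 + 31776 = 130065/4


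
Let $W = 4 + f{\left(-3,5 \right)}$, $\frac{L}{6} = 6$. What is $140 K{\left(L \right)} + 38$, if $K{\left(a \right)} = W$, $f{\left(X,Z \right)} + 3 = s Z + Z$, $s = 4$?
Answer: $3678$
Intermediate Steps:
$L = 36$ ($L = 6 \cdot 6 = 36$)
$f{\left(X,Z \right)} = -3 + 5 Z$ ($f{\left(X,Z \right)} = -3 + \left(4 Z + Z\right) = -3 + 5 Z$)
$W = 26$ ($W = 4 + \left(-3 + 5 \cdot 5\right) = 4 + \left(-3 + 25\right) = 4 + 22 = 26$)
$K{\left(a \right)} = 26$
$140 K{\left(L \right)} + 38 = 140 \cdot 26 + 38 = 3640 + 38 = 3678$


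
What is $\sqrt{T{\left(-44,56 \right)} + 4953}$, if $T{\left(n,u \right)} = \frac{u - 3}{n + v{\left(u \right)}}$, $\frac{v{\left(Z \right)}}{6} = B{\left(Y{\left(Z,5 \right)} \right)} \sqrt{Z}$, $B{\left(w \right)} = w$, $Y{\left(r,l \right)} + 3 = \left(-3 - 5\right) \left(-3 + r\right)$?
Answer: $\frac{\sqrt{217879 + 25379172 \sqrt{14}}}{2 \sqrt{11 + 1281 \sqrt{14}}} \approx 70.378$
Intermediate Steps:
$Y{\left(r,l \right)} = 21 - 8 r$ ($Y{\left(r,l \right)} = -3 + \left(-3 - 5\right) \left(-3 + r\right) = -3 - 8 \left(-3 + r\right) = -3 - \left(-24 + 8 r\right) = 21 - 8 r$)
$v{\left(Z \right)} = 6 \sqrt{Z} \left(21 - 8 Z\right)$ ($v{\left(Z \right)} = 6 \left(21 - 8 Z\right) \sqrt{Z} = 6 \sqrt{Z} \left(21 - 8 Z\right)$)
$T{\left(n,u \right)} = \frac{-3 + u}{n + \sqrt{u} \left(126 - 48 u\right)}$ ($T{\left(n,u \right)} = \frac{u - 3}{n + \sqrt{u} \left(126 - 48 u\right)} = \frac{-3 + u}{n + \sqrt{u} \left(126 - 48 u\right)}$)
$\sqrt{T{\left(-44,56 \right)} + 4953} = \sqrt{\frac{-3 + 56}{-44 - 6 \sqrt{56} \left(-21 + 8 \cdot 56\right)} + 4953} = \sqrt{\frac{1}{-44 - 6 \cdot 2 \sqrt{14} \left(-21 + 448\right)} 53 + 4953} = \sqrt{\frac{1}{-44 - 6 \cdot 2 \sqrt{14} \cdot 427} \cdot 53 + 4953} = \sqrt{\frac{1}{-44 - 5124 \sqrt{14}} \cdot 53 + 4953} = \sqrt{\frac{53}{-44 - 5124 \sqrt{14}} + 4953} = \sqrt{4953 + \frac{53}{-44 - 5124 \sqrt{14}}}$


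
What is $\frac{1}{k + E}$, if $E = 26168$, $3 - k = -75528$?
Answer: $\frac{1}{101699} \approx 9.8329 \cdot 10^{-6}$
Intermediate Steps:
$k = 75531$ ($k = 3 - -75528 = 3 + 75528 = 75531$)
$\frac{1}{k + E} = \frac{1}{75531 + 26168} = \frac{1}{101699}$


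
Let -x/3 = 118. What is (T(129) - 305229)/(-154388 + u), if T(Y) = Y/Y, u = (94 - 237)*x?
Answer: 152614/51883 ≈ 2.9415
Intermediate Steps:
x = -354 (x = -3*118 = -354)
u = 50622 (u = (94 - 237)*(-354) = -143*(-354) = 50622)
T(Y) = 1
(T(129) - 305229)/(-154388 + u) = (1 - 305229)/(-154388 + 50622) = -305228/(-103766) = -305228*(-1/103766) = 152614/51883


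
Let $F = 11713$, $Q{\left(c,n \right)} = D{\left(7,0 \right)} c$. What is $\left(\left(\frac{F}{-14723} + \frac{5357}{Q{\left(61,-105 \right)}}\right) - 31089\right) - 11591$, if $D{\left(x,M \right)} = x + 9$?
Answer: $- \frac{613229137417}{14369648} \approx -42675.0$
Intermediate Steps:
$D{\left(x,M \right)} = 9 + x$
$Q{\left(c,n \right)} = 16 c$ ($Q{\left(c,n \right)} = \left(9 + 7\right) c = 16 c$)
$\left(\left(\frac{F}{-14723} + \frac{5357}{Q{\left(61,-105 \right)}}\right) - 31089\right) - 11591 = \left(\left(\frac{11713}{-14723} + \frac{5357}{16 \cdot 61}\right) - 31089\right) - 11591 = \left(\left(11713 \left(- \frac{1}{14723}\right) + \frac{5357}{976}\right) - 31089\right) - 11591 = \left(\left(- \frac{11713}{14723} + 5357 \cdot \frac{1}{976}\right) - 31089\right) - 11591 = \left(\left(- \frac{11713}{14723} + \frac{5357}{976}\right) - 31089\right) - 11591 = \left(\frac{67439223}{14369648} - 31089\right) - 11591 = - \frac{446670547449}{14369648} - 11591 = - \frac{613229137417}{14369648}$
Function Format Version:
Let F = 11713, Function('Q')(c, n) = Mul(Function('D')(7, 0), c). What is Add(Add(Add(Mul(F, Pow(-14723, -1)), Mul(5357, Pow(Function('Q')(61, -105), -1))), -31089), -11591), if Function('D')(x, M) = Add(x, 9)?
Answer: Rational(-613229137417, 14369648) ≈ -42675.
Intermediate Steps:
Function('D')(x, M) = Add(9, x)
Function('Q')(c, n) = Mul(16, c) (Function('Q')(c, n) = Mul(Add(9, 7), c) = Mul(16, c))
Add(Add(Add(Mul(F, Pow(-14723, -1)), Mul(5357, Pow(Function('Q')(61, -105), -1))), -31089), -11591) = Add(Add(Add(Mul(11713, Pow(-14723, -1)), Mul(5357, Pow(Mul(16, 61), -1))), -31089), -11591) = Add(Add(Add(Mul(11713, Rational(-1, 14723)), Mul(5357, Pow(976, -1))), -31089), -11591) = Add(Add(Add(Rational(-11713, 14723), Mul(5357, Rational(1, 976))), -31089), -11591) = Add(Add(Add(Rational(-11713, 14723), Rational(5357, 976)), -31089), -11591) = Add(Add(Rational(67439223, 14369648), -31089), -11591) = Add(Rational(-446670547449, 14369648), -11591) = Rational(-613229137417, 14369648)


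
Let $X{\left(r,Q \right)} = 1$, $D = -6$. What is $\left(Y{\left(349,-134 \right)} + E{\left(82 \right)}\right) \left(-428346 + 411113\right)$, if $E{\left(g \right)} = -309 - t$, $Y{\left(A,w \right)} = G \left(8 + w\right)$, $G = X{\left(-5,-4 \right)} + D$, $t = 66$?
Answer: $-4394415$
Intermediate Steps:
$G = -5$ ($G = 1 - 6 = -5$)
$Y{\left(A,w \right)} = -40 - 5 w$ ($Y{\left(A,w \right)} = - 5 \left(8 + w\right) = -40 - 5 w$)
$E{\left(g \right)} = -375$ ($E{\left(g \right)} = -309 - 66 = -375$)
$\left(Y{\left(349,-134 \right)} + E{\left(82 \right)}\right) \left(-428346 + 411113\right) = \left(\left(-40 - -670\right) - 375\right) \left(-428346 + 411113\right) = \left(\left(-40 + 670\right) - 375\right) \left(-17233\right) = \left(630 - 375\right) \left(-17233\right) = 255 \left(-17233\right) = -4394415$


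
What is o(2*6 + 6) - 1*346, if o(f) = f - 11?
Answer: -339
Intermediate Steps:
o(f) = -11 + f
o(2*6 + 6) - 1*346 = (-11 + (2*6 + 6)) - 1*346 = (-11 + (12 + 6)) - 346 = (-11 + 18) - 346 = 7 - 346 = -339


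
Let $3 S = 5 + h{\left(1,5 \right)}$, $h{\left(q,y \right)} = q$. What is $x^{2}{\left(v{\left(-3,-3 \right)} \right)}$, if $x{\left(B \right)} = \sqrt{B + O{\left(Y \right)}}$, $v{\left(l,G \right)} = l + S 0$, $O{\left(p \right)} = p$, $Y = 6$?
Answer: $3$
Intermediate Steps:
$S = 2$ ($S = \frac{5 + 1}{3} = \frac{1}{3} \cdot 6 = 2$)
$v{\left(l,G \right)} = l$ ($v{\left(l,G \right)} = l + 2 \cdot 0 = l + 0 = l$)
$x{\left(B \right)} = \sqrt{6 + B}$ ($x{\left(B \right)} = \sqrt{B + 6} = \sqrt{6 + B}$)
$x^{2}{\left(v{\left(-3,-3 \right)} \right)} = \left(\sqrt{6 - 3}\right)^{2} = \left(\sqrt{3}\right)^{2} = 3$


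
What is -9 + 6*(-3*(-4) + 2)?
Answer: 75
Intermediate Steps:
-9 + 6*(-3*(-4) + 2) = -9 + 6*(12 + 2) = -9 + 6*14 = -9 + 84 = 75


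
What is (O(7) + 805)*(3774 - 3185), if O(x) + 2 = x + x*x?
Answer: 505951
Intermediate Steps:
O(x) = -2 + x + x**2 (O(x) = -2 + (x + x*x) = -2 + (x + x**2) = -2 + x + x**2)
(O(7) + 805)*(3774 - 3185) = ((-2 + 7 + 7**2) + 805)*(3774 - 3185) = ((-2 + 7 + 49) + 805)*589 = (54 + 805)*589 = 859*589 = 505951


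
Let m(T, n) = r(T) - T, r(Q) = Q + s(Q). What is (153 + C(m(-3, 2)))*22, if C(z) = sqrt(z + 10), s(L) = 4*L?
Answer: 3366 + 22*I*sqrt(2) ≈ 3366.0 + 31.113*I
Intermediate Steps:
r(Q) = 5*Q (r(Q) = Q + 4*Q = 5*Q)
m(T, n) = 4*T (m(T, n) = 5*T - T = 4*T)
C(z) = sqrt(10 + z)
(153 + C(m(-3, 2)))*22 = (153 + sqrt(10 + 4*(-3)))*22 = (153 + sqrt(10 - 12))*22 = (153 + sqrt(-2))*22 = (153 + I*sqrt(2))*22 = 3366 + 22*I*sqrt(2)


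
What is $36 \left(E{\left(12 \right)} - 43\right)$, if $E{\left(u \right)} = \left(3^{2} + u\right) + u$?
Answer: $-360$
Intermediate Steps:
$E{\left(u \right)} = 9 + 2 u$ ($E{\left(u \right)} = \left(9 + u\right) + u = 9 + 2 u$)
$36 \left(E{\left(12 \right)} - 43\right) = 36 \left(\left(9 + 2 \cdot 12\right) - 43\right) = 36 \left(\left(9 + 24\right) - 43\right) = 36 \left(33 - 43\right) = 36 \left(-10\right) = -360$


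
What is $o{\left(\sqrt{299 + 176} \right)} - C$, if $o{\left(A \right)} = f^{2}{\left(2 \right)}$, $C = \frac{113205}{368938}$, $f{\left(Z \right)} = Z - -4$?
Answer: $\frac{13168563}{368938} \approx 35.693$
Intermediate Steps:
$f{\left(Z \right)} = 4 + Z$ ($f{\left(Z \right)} = Z + 4 = 4 + Z$)
$C = \frac{113205}{368938}$ ($C = 113205 \cdot \frac{1}{368938} = \frac{113205}{368938} \approx 0.30684$)
$o{\left(A \right)} = 36$ ($o{\left(A \right)} = \left(4 + 2\right)^{2} = 6^{2} = 36$)
$o{\left(\sqrt{299 + 176} \right)} - C = 36 - \frac{113205}{368938} = \frac{13168563}{368938}$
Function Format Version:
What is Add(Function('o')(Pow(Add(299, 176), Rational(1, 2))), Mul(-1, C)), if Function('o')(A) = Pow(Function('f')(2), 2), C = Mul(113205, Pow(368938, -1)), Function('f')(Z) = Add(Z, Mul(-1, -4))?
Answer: Rational(13168563, 368938) ≈ 35.693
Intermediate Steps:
Function('f')(Z) = Add(4, Z) (Function('f')(Z) = Add(Z, 4) = Add(4, Z))
C = Rational(113205, 368938) (C = Mul(113205, Rational(1, 368938)) = Rational(113205, 368938) ≈ 0.30684)
Function('o')(A) = 36 (Function('o')(A) = Pow(Add(4, 2), 2) = Pow(6, 2) = 36)
Add(Function('o')(Pow(Add(299, 176), Rational(1, 2))), Mul(-1, C)) = Add(36, Mul(-1, Rational(113205, 368938))) = Add(36, Rational(-113205, 368938)) = Rational(13168563, 368938)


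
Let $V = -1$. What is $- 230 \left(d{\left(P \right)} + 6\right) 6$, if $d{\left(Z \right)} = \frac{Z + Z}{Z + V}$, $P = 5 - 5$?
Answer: $-8280$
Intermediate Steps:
$P = 0$
$d{\left(Z \right)} = \frac{2 Z}{-1 + Z}$ ($d{\left(Z \right)} = \frac{Z + Z}{Z - 1} = \frac{2 Z}{-1 + Z}$)
$- 230 \left(d{\left(P \right)} + 6\right) 6 = - 230 \left(2 \cdot 0 \frac{1}{-1 + 0} + 6\right) 6 = - 230 \left(2 \cdot 0 \frac{1}{-1} + 6\right) 6 = - 230 \left(2 \cdot 0 \left(-1\right) + 6\right) 6 = - 230 \left(0 + 6\right) 6 = - 230 \cdot 6 \cdot 6 = \left(-230\right) 36 = -8280$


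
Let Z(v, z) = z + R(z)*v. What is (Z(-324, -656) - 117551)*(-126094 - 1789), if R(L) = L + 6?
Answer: -11815494019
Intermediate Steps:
R(L) = 6 + L
Z(v, z) = z + v*(6 + z) (Z(v, z) = z + (6 + z)*v = z + v*(6 + z))
(Z(-324, -656) - 117551)*(-126094 - 1789) = ((-656 - 324*(6 - 656)) - 117551)*(-126094 - 1789) = ((-656 - 324*(-650)) - 117551)*(-127883) = ((-656 + 210600) - 117551)*(-127883) = (209944 - 117551)*(-127883) = 92393*(-127883) = -11815494019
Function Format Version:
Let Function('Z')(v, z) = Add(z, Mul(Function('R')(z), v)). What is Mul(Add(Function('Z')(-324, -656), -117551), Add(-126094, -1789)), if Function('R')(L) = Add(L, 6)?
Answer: -11815494019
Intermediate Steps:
Function('R')(L) = Add(6, L)
Function('Z')(v, z) = Add(z, Mul(v, Add(6, z))) (Function('Z')(v, z) = Add(z, Mul(Add(6, z), v)) = Add(z, Mul(v, Add(6, z))))
Mul(Add(Function('Z')(-324, -656), -117551), Add(-126094, -1789)) = Mul(Add(Add(-656, Mul(-324, Add(6, -656))), -117551), Add(-126094, -1789)) = Mul(Add(Add(-656, Mul(-324, -650)), -117551), -127883) = Mul(Add(Add(-656, 210600), -117551), -127883) = Mul(Add(209944, -117551), -127883) = Mul(92393, -127883) = -11815494019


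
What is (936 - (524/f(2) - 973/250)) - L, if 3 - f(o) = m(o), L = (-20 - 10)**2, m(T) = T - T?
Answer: -101081/750 ≈ -134.77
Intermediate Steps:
m(T) = 0
L = 900 (L = (-30)**2 = 900)
f(o) = 3 (f(o) = 3 - 1*0 = 3 + 0 = 3)
(936 - (524/f(2) - 973/250)) - L = (936 - (524/3 - 973/250)) - 1*900 = (936 - (524*(1/3) - 973*1/250)) - 900 = (936 - (524/3 - 973/250)) - 900 = (936 - 1*128081/750) - 900 = (936 - 128081/750) - 900 = 573919/750 - 900 = -101081/750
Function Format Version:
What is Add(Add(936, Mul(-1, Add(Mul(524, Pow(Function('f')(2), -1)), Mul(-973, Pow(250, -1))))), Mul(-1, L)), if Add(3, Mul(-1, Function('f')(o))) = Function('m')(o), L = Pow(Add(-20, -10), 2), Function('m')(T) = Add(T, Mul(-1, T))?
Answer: Rational(-101081, 750) ≈ -134.77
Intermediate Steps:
Function('m')(T) = 0
L = 900 (L = Pow(-30, 2) = 900)
Function('f')(o) = 3 (Function('f')(o) = Add(3, Mul(-1, 0)) = Add(3, 0) = 3)
Add(Add(936, Mul(-1, Add(Mul(524, Pow(Function('f')(2), -1)), Mul(-973, Pow(250, -1))))), Mul(-1, L)) = Add(Add(936, Mul(-1, Add(Mul(524, Pow(3, -1)), Mul(-973, Pow(250, -1))))), Mul(-1, 900)) = Add(Add(936, Mul(-1, Add(Mul(524, Rational(1, 3)), Mul(-973, Rational(1, 250))))), -900) = Add(Add(936, Mul(-1, Add(Rational(524, 3), Rational(-973, 250)))), -900) = Add(Add(936, Mul(-1, Rational(128081, 750))), -900) = Add(Add(936, Rational(-128081, 750)), -900) = Add(Rational(573919, 750), -900) = Rational(-101081, 750)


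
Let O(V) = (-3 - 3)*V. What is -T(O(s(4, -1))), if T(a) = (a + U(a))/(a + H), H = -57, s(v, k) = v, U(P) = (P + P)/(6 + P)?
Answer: -64/243 ≈ -0.26337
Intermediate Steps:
U(P) = 2*P/(6 + P) (U(P) = (2*P)/(6 + P) = 2*P/(6 + P))
O(V) = -6*V
T(a) = (a + 2*a/(6 + a))/(-57 + a) (T(a) = (a + 2*a/(6 + a))/(a - 57) = (a + 2*a/(6 + a))/(-57 + a))
-T(O(s(4, -1))) = -(-6*4)*(8 - 6*4)/((-57 - 6*4)*(6 - 6*4)) = -(-24)*(8 - 24)/((-57 - 24)*(6 - 24)) = -(-24)*(-16)/((-81)*(-18)) = -(-24)*(-1)*(-1)*(-16)/(81*18) = -1*64/243 = -64/243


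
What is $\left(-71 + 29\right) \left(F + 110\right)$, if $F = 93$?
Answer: $-8526$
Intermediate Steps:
$\left(-71 + 29\right) \left(F + 110\right) = \left(-71 + 29\right) \left(93 + 110\right) = \left(-42\right) 203 = -8526$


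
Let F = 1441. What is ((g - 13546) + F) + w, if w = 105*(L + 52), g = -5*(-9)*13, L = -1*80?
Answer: -14460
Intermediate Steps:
L = -80
g = 585 (g = 45*13 = 585)
w = -2940 (w = 105*(-80 + 52) = 105*(-28) = -2940)
((g - 13546) + F) + w = ((585 - 13546) + 1441) - 2940 = (-12961 + 1441) - 2940 = -11520 - 2940 = -14460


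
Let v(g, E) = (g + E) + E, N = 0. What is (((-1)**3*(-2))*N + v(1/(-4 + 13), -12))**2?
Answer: 46225/81 ≈ 570.68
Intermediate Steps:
v(g, E) = g + 2*E (v(g, E) = (E + g) + E = g + 2*E)
(((-1)**3*(-2))*N + v(1/(-4 + 13), -12))**2 = (((-1)**3*(-2))*0 + (1/(-4 + 13) + 2*(-12)))**2 = (-1*(-2)*0 + (1/9 - 24))**2 = (2*0 + (1/9 - 24))**2 = (0 - 215/9)**2 = (-215/9)**2 = 46225/81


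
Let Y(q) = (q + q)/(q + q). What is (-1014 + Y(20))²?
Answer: 1026169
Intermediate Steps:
Y(q) = 1 (Y(q) = (2*q)/((2*q)) = (2*q)*(1/(2*q)) = 1)
(-1014 + Y(20))² = (-1014 + 1)² = (-1013)² = 1026169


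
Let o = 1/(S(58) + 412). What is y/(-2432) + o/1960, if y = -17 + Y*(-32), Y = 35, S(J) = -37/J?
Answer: 6646299967/14216146560 ≈ 0.46752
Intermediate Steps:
o = 58/23859 (o = 1/(-37/58 + 412) = 1/(23859/58) = 58/23859 ≈ 0.0024309)
y = -1137 (y = -17 + 35*(-32) = -17 - 1120 = -1137)
y/(-2432) + o/1960 = -1137/(-2432) + (58/23859)/1960 = -1137*(-1/2432) + (58/23859)*(1/1960) = 1137/2432 + 29/23381820 = 6646299967/14216146560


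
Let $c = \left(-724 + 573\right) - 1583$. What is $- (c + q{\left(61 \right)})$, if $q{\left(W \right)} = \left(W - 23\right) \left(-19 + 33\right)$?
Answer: $1202$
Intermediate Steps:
$q{\left(W \right)} = -322 + 14 W$ ($q{\left(W \right)} = \left(-23 + W\right) 14 = -322 + 14 W$)
$c = -1734$ ($c = -151 - 1583 = -1734$)
$- (c + q{\left(61 \right)}) = - (-1734 + \left(-322 + 14 \cdot 61\right)) = - (-1734 + \left(-322 + 854\right)) = - (-1734 + 532) = \left(-1\right) \left(-1202\right) = 1202$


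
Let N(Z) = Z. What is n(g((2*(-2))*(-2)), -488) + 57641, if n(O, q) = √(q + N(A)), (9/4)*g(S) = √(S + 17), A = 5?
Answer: 57641 + I*√483 ≈ 57641.0 + 21.977*I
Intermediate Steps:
g(S) = 4*√(17 + S)/9 (g(S) = 4*√(S + 17)/9 = 4*√(17 + S)/9)
n(O, q) = √(5 + q) (n(O, q) = √(q + 5) = √(5 + q))
n(g((2*(-2))*(-2)), -488) + 57641 = √(5 - 488) + 57641 = √(-483) + 57641 = I*√483 + 57641 = 57641 + I*√483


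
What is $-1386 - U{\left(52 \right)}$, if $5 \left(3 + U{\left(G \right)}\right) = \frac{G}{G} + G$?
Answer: $- \frac{6968}{5} \approx -1393.6$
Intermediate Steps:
$U{\left(G \right)} = - \frac{14}{5} + \frac{G}{5}$ ($U{\left(G \right)} = -3 + \frac{\frac{G}{G} + G}{5} = -3 + \frac{1 + G}{5} = -3 + \left(\frac{1}{5} + \frac{G}{5}\right) = - \frac{14}{5} + \frac{G}{5}$)
$-1386 - U{\left(52 \right)} = -1386 - \left(- \frac{14}{5} + \frac{1}{5} \cdot 52\right) = -1386 - \left(- \frac{14}{5} + \frac{52}{5}\right) = -1386 - \frac{38}{5} = - \frac{6968}{5}$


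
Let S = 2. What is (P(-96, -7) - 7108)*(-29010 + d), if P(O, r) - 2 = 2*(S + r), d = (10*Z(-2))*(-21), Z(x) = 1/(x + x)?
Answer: 206061570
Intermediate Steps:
Z(x) = 1/(2*x)
d = 105/2 (d = (10*((1/2)/(-2)))*(-21) = (10*((1/2)*(-1/2)))*(-21) = (10*(-1/4))*(-21) = -5/2*(-21) = 105/2 ≈ 52.500)
P(O, r) = 6 + 2*r (P(O, r) = 2 + 2*(2 + r) = 2 + (4 + 2*r) = 6 + 2*r)
(P(-96, -7) - 7108)*(-29010 + d) = ((6 + 2*(-7)) - 7108)*(-29010 + 105/2) = ((6 - 14) - 7108)*(-57915/2) = (-8 - 7108)*(-57915/2) = -7116*(-57915/2) = 206061570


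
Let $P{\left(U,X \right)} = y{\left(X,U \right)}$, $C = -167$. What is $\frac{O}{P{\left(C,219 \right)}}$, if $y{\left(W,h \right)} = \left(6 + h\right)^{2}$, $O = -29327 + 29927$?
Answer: $\frac{600}{25921} \approx 0.023147$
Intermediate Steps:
$O = 600$
$P{\left(U,X \right)} = \left(6 + U\right)^{2}$
$\frac{O}{P{\left(C,219 \right)}} = \frac{600}{\left(6 - 167\right)^{2}} = \frac{600}{\left(-161\right)^{2}} = \frac{600}{25921}$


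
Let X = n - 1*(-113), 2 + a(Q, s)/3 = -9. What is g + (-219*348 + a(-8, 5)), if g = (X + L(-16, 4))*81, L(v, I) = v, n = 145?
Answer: -56643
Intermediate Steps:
a(Q, s) = -33 (a(Q, s) = -6 + 3*(-9) = -6 - 27 = -33)
X = 258 (X = 145 - 1*(-113) = 145 + 113 = 258)
g = 19602 (g = (258 - 16)*81 = 242*81 = 19602)
g + (-219*348 + a(-8, 5)) = 19602 + (-219*348 - 33) = 19602 + (-76212 - 33) = 19602 - 76245 = -56643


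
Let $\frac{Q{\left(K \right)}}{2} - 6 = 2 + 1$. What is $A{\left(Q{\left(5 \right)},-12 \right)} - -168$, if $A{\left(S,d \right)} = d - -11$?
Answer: $167$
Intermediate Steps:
$Q{\left(K \right)} = 18$ ($Q{\left(K \right)} = 12 + 2 \left(2 + 1\right) = 12 + 2 \cdot 3 = 12 + 6 = 18$)
$A{\left(S,d \right)} = 11 + d$ ($A{\left(S,d \right)} = d + 11 = 11 + d$)
$A{\left(Q{\left(5 \right)},-12 \right)} - -168 = \left(11 - 12\right) - -168 = -1 + 168 = 167$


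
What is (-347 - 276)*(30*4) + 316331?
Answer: 241571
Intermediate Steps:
(-347 - 276)*(30*4) + 316331 = -623*120 + 316331 = -74760 + 316331 = 241571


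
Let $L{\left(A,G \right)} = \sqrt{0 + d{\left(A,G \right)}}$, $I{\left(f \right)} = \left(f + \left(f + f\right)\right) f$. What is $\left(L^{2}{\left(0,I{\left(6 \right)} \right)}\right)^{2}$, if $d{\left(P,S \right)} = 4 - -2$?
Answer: $36$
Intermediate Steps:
$I{\left(f \right)} = 3 f^{2}$ ($I{\left(f \right)} = \left(f + 2 f\right) f = 3 f f = 3 f^{2}$)
$d{\left(P,S \right)} = 6$ ($d{\left(P,S \right)} = 4 + 2 = 6$)
$L{\left(A,G \right)} = \sqrt{6}$ ($L{\left(A,G \right)} = \sqrt{0 + 6} = \sqrt{6}$)
$\left(L^{2}{\left(0,I{\left(6 \right)} \right)}\right)^{2} = \left(\left(\sqrt{6}\right)^{2}\right)^{2} = 6^{2} = 36$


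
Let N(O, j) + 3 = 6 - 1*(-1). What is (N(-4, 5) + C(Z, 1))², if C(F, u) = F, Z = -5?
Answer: 1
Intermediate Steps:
N(O, j) = 4 (N(O, j) = -3 + (6 - 1*(-1)) = -3 + (6 + 1) = -3 + 7 = 4)
(N(-4, 5) + C(Z, 1))² = (4 - 5)² = (-1)² = 1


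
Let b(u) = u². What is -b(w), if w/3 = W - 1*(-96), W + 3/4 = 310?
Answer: -23648769/16 ≈ -1.4780e+6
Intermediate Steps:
W = 1237/4 (W = -¾ + 310 = 1237/4 ≈ 309.25)
w = 4863/4 (w = 3*(1237/4 - 1*(-96)) = 3*(1237/4 + 96) = 3*(1621/4) = 4863/4 ≈ 1215.8)
-b(w) = -(4863/4)² = -1*23648769/16 = -23648769/16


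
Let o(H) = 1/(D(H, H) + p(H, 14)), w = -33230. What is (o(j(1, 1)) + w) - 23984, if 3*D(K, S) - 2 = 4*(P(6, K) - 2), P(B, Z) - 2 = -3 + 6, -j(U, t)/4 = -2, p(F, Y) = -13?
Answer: -1430353/25 ≈ -57214.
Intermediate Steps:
j(U, t) = 8 (j(U, t) = -4*(-2) = 8)
P(B, Z) = 5 (P(B, Z) = 2 + (-3 + 6) = 2 + 3 = 5)
D(K, S) = 14/3 (D(K, S) = ⅔ + (4*(5 - 2))/3 = ⅔ + (4*3)/3 = ⅔ + (⅓)*12 = ⅔ + 4 = 14/3)
o(H) = -3/25 (o(H) = 1/(14/3 - 13) = 1/(-25/3) = -3/25)
(o(j(1, 1)) + w) - 23984 = (-3/25 - 33230) - 23984 = -830753/25 - 23984 = -1430353/25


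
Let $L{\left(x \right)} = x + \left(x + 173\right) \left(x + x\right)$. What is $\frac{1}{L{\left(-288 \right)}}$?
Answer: $\frac{1}{65952} \approx 1.5163 \cdot 10^{-5}$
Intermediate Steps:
$L{\left(x \right)} = x + 2 x \left(173 + x\right)$ ($L{\left(x \right)} = x + \left(173 + x\right) 2 x = x + 2 x \left(173 + x\right)$)
$\frac{1}{L{\left(-288 \right)}} = \frac{1}{\left(-288\right) \left(347 + 2 \left(-288\right)\right)} = \frac{1}{\left(-288\right) \left(347 - 576\right)} = \frac{1}{\left(-288\right) \left(-229\right)} = \frac{1}{65952}$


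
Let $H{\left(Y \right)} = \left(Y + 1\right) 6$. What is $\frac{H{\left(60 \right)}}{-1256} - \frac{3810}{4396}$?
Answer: $- \frac{5091}{4396} \approx -1.1581$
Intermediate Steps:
$H{\left(Y \right)} = 6 + 6 Y$ ($H{\left(Y \right)} = \left(1 + Y\right) 6 = 6 + 6 Y$)
$\frac{H{\left(60 \right)}}{-1256} - \frac{3810}{4396} = \frac{6 + 6 \cdot 60}{-1256} - \frac{3810}{4396} = \left(6 + 360\right) \left(- \frac{1}{1256}\right) - \frac{1905}{2198} = 366 \left(- \frac{1}{1256}\right) - \frac{1905}{2198} = - \frac{183}{628} - \frac{1905}{2198} = - \frac{5091}{4396}$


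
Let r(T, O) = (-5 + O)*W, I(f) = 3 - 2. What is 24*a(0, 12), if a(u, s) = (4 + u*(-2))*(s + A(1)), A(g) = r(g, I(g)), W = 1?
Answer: 768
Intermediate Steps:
I(f) = 1
r(T, O) = -5 + O (r(T, O) = (-5 + O)*1 = -5 + O)
A(g) = -4 (A(g) = -5 + 1 = -4)
a(u, s) = (-4 + s)*(4 - 2*u) (a(u, s) = (4 + u*(-2))*(s - 4) = (4 - 2*u)*(-4 + s) = (-4 + s)*(4 - 2*u))
24*a(0, 12) = 24*(-16 + 4*12 + 8*0 - 2*12*0) = 24*(-16 + 48 + 0 + 0) = 24*32 = 768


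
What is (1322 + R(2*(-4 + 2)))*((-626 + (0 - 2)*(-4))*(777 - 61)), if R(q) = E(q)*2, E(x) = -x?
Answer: -588509040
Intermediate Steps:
R(q) = -2*q (R(q) = -q*2 = -2*q)
(1322 + R(2*(-4 + 2)))*((-626 + (0 - 2)*(-4))*(777 - 61)) = (1322 - 4*(-4 + 2))*((-626 + (0 - 2)*(-4))*(777 - 61)) = (1322 - 4*(-2))*((-626 - 2*(-4))*716) = (1322 - 2*(-4))*((-626 + 8)*716) = (1322 + 8)*(-618*716) = 1330*(-442488) = -588509040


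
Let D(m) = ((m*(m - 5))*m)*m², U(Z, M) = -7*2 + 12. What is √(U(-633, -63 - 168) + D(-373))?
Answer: 10*I*√73169001263 ≈ 2.705e+6*I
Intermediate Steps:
U(Z, M) = -2 (U(Z, M) = -14 + 12 = -2)
D(m) = m⁴*(-5 + m) (D(m) = ((m*(-5 + m))*m)*m² = (m²*(-5 + m))*m² = m⁴*(-5 + m))
√(U(-633, -63 - 168) + D(-373)) = √(-2 + (-373)⁴*(-5 - 373)) = √(-2 + 19356878641*(-378)) = √(-2 - 7316900126298) = √(-7316900126300) = 10*I*√73169001263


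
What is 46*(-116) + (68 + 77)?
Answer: -5191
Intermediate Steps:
46*(-116) + (68 + 77) = -5336 + 145 = -5191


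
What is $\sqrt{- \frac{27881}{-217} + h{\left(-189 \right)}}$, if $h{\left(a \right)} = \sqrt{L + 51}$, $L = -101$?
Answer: $\frac{\sqrt{123473 + 4805 i \sqrt{2}}}{31} \approx 11.339 + 0.31179 i$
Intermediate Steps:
$h{\left(a \right)} = 5 i \sqrt{2}$ ($h{\left(a \right)} = \sqrt{-101 + 51} = \sqrt{-50} = 5 i \sqrt{2}$)
$\sqrt{- \frac{27881}{-217} + h{\left(-189 \right)}} = \sqrt{- \frac{27881}{-217} + 5 i \sqrt{2}} = \sqrt{\left(-27881\right) \left(- \frac{1}{217}\right) + 5 i \sqrt{2}} = \sqrt{\frac{3983}{31} + 5 i \sqrt{2}}$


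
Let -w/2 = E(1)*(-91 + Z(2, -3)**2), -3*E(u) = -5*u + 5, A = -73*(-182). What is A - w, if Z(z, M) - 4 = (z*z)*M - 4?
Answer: 13286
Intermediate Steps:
A = 13286
E(u) = -5/3 + 5*u/3 (E(u) = -(-5*u + 5)/3 = -(5 - 5*u)/3 = -5/3 + 5*u/3)
Z(z, M) = M*z**2 (Z(z, M) = 4 + ((z*z)*M - 4) = 4 + (z**2*M - 4) = 4 + (M*z**2 - 4) = 4 + (-4 + M*z**2) = M*z**2)
w = 0 (w = -2*(-5/3 + (5/3)*1)*(-91 + (-3*2**2)**2) = -2*(-5/3 + 5/3)*(-91 + (-3*4)**2) = -0*(-91 + (-12)**2) = -0*(-91 + 144) = -0*53 = -2*0 = 0)
A - w = 13286 - 1*0 = 13286 + 0 = 13286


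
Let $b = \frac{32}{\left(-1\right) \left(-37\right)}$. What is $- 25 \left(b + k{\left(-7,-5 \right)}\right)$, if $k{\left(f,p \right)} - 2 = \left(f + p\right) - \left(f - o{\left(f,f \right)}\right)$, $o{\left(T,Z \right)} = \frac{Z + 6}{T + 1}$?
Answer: $\frac{10925}{222} \approx 49.212$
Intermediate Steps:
$b = \frac{32}{37} \approx 0.86487$
$o{\left(T,Z \right)} = \frac{6 + Z}{1 + T}$
$k{\left(f,p \right)} = 2 + p + \frac{6 + f}{1 + f}$ ($k{\left(f,p \right)} = 2 + \left(\left(f + p\right) - \left(f - \frac{6 + f}{1 + f}\right)\right) = 2 + \left(p + \frac{6 + f}{1 + f}\right) = 2 + p + \frac{6 + f}{1 + f}$)
$- 25 \left(b + k{\left(-7,-5 \right)}\right) = - 25 \left(\frac{32}{37} + \frac{6 - 7 + \left(1 - 7\right) \left(2 - 5\right)}{1 - 7}\right) = - 25 \left(\frac{32}{37} + \frac{6 - 7 - -18}{-6}\right) = - 25 \left(\frac{32}{37} - \frac{6 - 7 + 18}{6}\right) = - 25 \left(\frac{32}{37} - \frac{17}{6}\right) = \left(-25\right) \left(- \frac{437}{222}\right) = \frac{10925}{222}$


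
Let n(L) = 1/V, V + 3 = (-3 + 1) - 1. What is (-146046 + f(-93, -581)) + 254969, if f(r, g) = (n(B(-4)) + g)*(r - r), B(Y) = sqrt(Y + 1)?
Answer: 108923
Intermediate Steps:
B(Y) = sqrt(1 + Y)
V = -6 (V = -3 + ((-3 + 1) - 1) = -3 + (-2 - 1) = -3 - 3 = -6)
n(L) = -1/6 (n(L) = 1/(-6) = -1/6)
f(r, g) = 0 (f(r, g) = (-1/6 + g)*(r - r) = (-1/6 + g)*0 = 0)
(-146046 + f(-93, -581)) + 254969 = (-146046 + 0) + 254969 = -146046 + 254969 = 108923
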